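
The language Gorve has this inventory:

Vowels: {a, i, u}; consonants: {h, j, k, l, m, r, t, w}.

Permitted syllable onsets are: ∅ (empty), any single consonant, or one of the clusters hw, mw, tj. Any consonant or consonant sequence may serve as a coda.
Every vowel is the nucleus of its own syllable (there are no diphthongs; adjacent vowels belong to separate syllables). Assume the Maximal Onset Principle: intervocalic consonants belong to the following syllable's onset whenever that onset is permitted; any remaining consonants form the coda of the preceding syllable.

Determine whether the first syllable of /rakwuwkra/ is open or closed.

Nuclei (vowels): a, u, a → 3 syllables.
V1 /a/ – V2 /u/: /kw/ — longest licit onset from the right is /w/, leaving /k/ as coda.
V2 /u/ – V3 /a/: /wkr/ — longest licit onset from the right is /r/, leaving /wk/ as coda.
So the parse is rak.wuwk.ra.
Syllable 1 is /rak/ with coda /k/, so it is closed.

closed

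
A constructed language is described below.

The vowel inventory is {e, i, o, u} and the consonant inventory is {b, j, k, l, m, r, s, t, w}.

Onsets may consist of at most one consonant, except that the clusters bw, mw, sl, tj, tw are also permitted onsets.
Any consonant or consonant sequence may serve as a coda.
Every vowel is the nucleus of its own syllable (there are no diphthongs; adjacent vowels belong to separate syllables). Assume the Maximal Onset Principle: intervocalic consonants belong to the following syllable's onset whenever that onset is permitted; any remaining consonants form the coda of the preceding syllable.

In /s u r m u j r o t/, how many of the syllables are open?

The vowels are u, u, o — 3 nuclei, so 3 syllables.
σ1/σ2 boundary: cluster /rm/ — the longest permitted-onset suffix is /m/; onset = /m/, preceding coda = /r/.
σ2/σ3 boundary: /jr/; trying suffixes from longest down, /r/ is the first permitted one, so coda /j/ | onset /r/.
Result: sur.muj.rot.
Classifying each syllable: /sur/ (closed), /muj/ (closed), /rot/ (closed).
Open syllables: 0.

0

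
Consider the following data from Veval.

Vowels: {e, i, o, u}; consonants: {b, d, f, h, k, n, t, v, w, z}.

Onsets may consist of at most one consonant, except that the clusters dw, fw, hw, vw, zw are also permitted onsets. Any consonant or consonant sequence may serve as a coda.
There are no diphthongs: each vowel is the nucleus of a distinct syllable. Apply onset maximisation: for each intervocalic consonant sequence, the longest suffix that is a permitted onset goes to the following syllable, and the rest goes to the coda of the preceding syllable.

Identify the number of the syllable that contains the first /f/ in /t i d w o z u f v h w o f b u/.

3

The vowels are i, o, u, o, u — 5 nuclei, so 5 syllables.
V1 /i/ – V2 /o/: /dw/ — entire cluster is a permitted onset → onset /dw/, coda ∅.
V2 /o/ – V3 /u/: just /z/ — single C goes to the following onset.
V3 /u/ – V4 /o/: /fvhw/ — longest licit onset from the right is /hw/, leaving /fv/ as coda.
V4 /o/ – V5 /u/: cluster /fb/ — the longest permitted-onset suffix is /b/; onset = /b/, preceding coda = /f/.
Result: ti.dwo.zufv.hwof.bu.
The first /f/ is in the coda of syllable 3 (/zufv/).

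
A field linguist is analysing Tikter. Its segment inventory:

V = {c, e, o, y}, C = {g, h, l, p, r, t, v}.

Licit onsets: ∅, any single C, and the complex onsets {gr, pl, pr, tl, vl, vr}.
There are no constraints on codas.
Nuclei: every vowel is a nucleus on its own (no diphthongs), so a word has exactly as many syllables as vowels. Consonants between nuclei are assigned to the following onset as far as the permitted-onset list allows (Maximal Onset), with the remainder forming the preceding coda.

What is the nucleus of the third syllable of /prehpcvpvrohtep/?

Nuclei (vowels): e, c, o, e → 4 syllables.
The third nucleus (vowel 3 from the left) is /o/.

o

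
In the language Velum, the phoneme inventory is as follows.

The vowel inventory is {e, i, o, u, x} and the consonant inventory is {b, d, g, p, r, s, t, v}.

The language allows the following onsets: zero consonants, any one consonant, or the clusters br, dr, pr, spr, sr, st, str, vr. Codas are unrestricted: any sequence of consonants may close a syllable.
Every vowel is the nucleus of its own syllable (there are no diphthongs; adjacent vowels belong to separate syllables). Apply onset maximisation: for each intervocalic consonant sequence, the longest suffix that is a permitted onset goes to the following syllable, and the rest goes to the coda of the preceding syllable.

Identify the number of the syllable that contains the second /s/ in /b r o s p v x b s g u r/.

2

The vowels are o, x, u — 3 nuclei, so 3 syllables.
Between /o/ (V1) and /x/ (V2): /spv/ splits as /sp/ + /v/ (/v/ is the longest suffix that is a licit onset).
Between /x/ (V2) and /u/ (V3): /bsg/ splits as /bs/ + /g/ (/g/ is the longest suffix that is a licit onset).
Putting it together: brosp.vxbs.gur.
The second /s/ is in the coda of syllable 2 (/vxbs/).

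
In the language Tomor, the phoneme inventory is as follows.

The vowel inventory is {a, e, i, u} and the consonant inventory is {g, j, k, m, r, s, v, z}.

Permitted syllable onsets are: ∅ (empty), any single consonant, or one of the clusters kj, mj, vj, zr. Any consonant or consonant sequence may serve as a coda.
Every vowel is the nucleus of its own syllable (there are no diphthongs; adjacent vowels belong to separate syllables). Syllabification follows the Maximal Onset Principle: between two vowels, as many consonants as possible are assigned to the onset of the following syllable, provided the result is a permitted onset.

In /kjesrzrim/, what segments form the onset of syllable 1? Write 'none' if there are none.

kj

Nuclei (vowels): e, i → 2 syllables.
σ1/σ2 boundary: cluster /srzr/ — the longest permitted-onset suffix is /zr/; onset = /zr/, preceding coda = /sr/.
Putting it together: kjesr.zrim.
Syllable 1 is /kjesr/: onset /kj/, nucleus /e/, coda /sr/.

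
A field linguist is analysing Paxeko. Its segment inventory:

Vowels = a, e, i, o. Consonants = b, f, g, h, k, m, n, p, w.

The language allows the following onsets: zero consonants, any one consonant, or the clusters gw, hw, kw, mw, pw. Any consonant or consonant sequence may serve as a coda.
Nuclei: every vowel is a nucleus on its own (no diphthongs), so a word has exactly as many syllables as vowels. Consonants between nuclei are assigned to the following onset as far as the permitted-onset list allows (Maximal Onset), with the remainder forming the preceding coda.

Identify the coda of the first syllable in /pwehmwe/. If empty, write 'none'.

Nuclei (vowels): e, e → 2 syllables.
Between /e/ (V1) and /e/ (V2): /hmw/ splits as /h/ + /mw/ (/mw/ is the longest suffix that is a licit onset).
So the parse is pweh.mwe.
Syllable 1 is /pweh/: onset /pw/, nucleus /e/, coda /h/.

h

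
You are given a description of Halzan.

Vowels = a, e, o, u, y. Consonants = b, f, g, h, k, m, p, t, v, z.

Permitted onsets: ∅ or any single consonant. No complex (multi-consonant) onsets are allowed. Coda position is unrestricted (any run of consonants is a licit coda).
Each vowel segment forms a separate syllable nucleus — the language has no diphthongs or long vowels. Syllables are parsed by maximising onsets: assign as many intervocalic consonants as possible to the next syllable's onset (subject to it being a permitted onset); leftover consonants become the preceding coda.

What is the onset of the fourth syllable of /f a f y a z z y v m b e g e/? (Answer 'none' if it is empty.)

Vowels present: a, y, a, y, e, e; each is a nucleus, giving 6 syllables.
σ1/σ2 boundary: /f/ → onset of the next syllable (single consonants are always licit onsets).
σ2/σ3 boundary: nothing intervenes; syllable break is V.V.
σ3/σ4 boundary: /zz/ — longest licit onset from the right is /z/, leaving /z/ as coda.
σ4/σ5 boundary: /vmb/; trying suffixes from longest down, /b/ is the first permitted one, so coda /vm/ | onset /b/.
σ5/σ6 boundary: just /g/ — single C goes to the following onset.
So the parse is fa.fy.az.zyvm.be.ge.
Syllable 4 is /zyvm/: onset /z/, nucleus /y/, coda /vm/.

z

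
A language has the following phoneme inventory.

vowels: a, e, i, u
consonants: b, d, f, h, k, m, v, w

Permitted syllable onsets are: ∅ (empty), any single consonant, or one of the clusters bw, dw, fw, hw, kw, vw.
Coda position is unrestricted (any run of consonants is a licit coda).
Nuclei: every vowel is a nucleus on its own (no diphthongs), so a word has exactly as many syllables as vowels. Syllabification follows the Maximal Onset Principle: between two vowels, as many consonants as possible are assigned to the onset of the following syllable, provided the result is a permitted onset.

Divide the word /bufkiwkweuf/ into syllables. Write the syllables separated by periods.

buf.kiw.kwe.uf

Nuclei (vowels): u, i, e, u → 4 syllables.
/u…i/ gap (V1→V2): /fk/; trying suffixes from longest down, /k/ is the first permitted one, so coda /f/ | onset /k/.
/i…e/ gap (V2→V3): /wkw/ splits as /w/ + /kw/ (/kw/ is the longest suffix that is a licit onset).
/e…u/ gap (V3→V4): hiatus — the boundary sits between the two vowels.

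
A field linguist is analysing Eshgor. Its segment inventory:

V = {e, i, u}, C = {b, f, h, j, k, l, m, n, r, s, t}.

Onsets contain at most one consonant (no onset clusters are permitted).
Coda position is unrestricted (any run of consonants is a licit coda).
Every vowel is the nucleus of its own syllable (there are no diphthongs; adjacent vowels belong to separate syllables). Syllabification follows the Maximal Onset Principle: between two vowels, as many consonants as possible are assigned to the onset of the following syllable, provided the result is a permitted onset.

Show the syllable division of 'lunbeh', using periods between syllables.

Nuclei (vowels): u, e → 2 syllables.
Between /u/ (V1) and /e/ (V2): /nb/ splits as /n/ + /b/ (/b/ is the longest suffix that is a licit onset).

lun.beh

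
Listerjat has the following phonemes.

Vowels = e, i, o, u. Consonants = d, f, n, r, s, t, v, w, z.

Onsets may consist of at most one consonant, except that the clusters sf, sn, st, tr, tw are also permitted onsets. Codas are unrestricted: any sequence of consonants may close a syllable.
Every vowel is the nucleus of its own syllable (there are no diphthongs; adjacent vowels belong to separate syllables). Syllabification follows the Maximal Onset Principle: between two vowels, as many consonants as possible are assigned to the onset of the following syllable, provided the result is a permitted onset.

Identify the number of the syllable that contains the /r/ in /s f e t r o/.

2

Nuclei (vowels): e, o → 2 syllables.
/e…o/ gap (V1→V2): /tr/ — entire cluster is a permitted onset → onset /tr/, coda ∅.
Syllabification: sfe.tro.
The /r/ is in the onset of syllable 2 (/tro/).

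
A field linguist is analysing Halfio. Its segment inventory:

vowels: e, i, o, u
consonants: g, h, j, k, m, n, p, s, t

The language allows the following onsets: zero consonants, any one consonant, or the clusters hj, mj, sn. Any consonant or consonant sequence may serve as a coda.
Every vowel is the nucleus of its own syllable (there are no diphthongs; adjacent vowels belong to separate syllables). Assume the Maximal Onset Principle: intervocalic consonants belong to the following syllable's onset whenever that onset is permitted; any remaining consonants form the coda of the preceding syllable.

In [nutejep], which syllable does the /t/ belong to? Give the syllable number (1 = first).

Vowels present: u, e, e; each is a nucleus, giving 3 syllables.
Between /u/ (V1) and /e/ (V2): /t/ is a single consonant, so it becomes the next onset.
Between /e/ (V2) and /e/ (V3): just /j/ — single C goes to the following onset.
So the parse is nu.te.jep.
The /t/ is in the onset of syllable 2 (/te/).

2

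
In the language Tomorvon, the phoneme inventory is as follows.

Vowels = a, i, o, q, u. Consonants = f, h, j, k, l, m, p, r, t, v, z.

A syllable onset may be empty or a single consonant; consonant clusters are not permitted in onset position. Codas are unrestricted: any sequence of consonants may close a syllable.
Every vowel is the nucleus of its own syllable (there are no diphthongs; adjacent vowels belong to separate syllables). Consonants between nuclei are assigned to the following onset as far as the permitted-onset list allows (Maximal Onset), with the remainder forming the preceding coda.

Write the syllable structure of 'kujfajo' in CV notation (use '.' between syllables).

CVC.CV.CV

The vowels are u, a, o — 3 nuclei, so 3 syllables.
Between /u/ (V1) and /a/ (V2): /jf/ — longest licit onset from the right is /f/, leaving /j/ as coda.
Between /a/ (V2) and /o/ (V3): /j/ → onset of the next syllable (single consonants are always licit onsets).
Syllabification: kuj.fa.jo.
Mapping each syllable to C/V: /kuj/ → CVC, /fa/ → CV, /jo/ → CV.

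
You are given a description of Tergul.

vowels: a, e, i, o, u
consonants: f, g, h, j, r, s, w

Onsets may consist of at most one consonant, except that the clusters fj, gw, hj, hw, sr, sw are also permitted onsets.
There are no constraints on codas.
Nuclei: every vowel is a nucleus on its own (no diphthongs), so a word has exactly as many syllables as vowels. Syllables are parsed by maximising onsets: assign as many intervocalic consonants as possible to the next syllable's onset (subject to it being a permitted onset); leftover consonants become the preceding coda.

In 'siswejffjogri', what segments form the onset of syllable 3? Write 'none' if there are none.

fj

Vowels present: i, e, o, i; each is a nucleus, giving 4 syllables.
/i…e/ gap (V1→V2): /sw/ is a licit onset in full, so it all attaches to the next syllable.
/e…o/ gap (V2→V3): /jffj/ splits as /jf/ + /fj/ (/fj/ is the longest suffix that is a licit onset).
/o…i/ gap (V3→V4): cluster /gr/ — the longest permitted-onset suffix is /r/; onset = /r/, preceding coda = /g/.
Putting it together: si.swejf.fjog.ri.
Syllable 3 is /fjog/: onset /fj/, nucleus /o/, coda /g/.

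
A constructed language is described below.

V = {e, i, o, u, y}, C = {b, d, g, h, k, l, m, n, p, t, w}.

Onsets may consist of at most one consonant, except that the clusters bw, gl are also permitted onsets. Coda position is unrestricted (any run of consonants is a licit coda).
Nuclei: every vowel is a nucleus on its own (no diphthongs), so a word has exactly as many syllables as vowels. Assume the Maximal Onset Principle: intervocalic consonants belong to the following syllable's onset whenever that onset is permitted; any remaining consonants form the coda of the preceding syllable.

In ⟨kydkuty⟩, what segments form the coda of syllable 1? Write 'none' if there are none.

d

Nuclei (vowels): y, u, y → 3 syllables.
σ1/σ2 boundary: cluster /dk/ — the longest permitted-onset suffix is /k/; onset = /k/, preceding coda = /d/.
σ2/σ3 boundary: /t/ is a single consonant, so it becomes the next onset.
Result: kyd.ku.ty.
Syllable 1 is /kyd/: onset /k/, nucleus /y/, coda /d/.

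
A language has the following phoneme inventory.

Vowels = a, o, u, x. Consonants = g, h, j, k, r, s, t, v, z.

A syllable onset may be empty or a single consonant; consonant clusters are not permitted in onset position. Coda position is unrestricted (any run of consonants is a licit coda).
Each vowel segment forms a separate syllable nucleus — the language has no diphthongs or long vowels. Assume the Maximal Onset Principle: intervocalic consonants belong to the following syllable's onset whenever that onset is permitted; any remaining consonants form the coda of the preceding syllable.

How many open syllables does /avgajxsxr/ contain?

2

Vowels present: a, a, x, x; each is a nucleus, giving 4 syllables.
/a…a/ gap (V1→V2): /vg/; trying suffixes from longest down, /g/ is the first permitted one, so coda /v/ | onset /g/.
/a…x/ gap (V2→V3): /j/ → onset of the next syllable (single consonants are always licit onsets).
/x…x/ gap (V3→V4): just /s/ — single C goes to the following onset.
Result: av.ga.jx.sxr.
Classifying each syllable: /av/ (closed), /ga/ (open), /jx/ (open), /sxr/ (closed).
Open syllables: 2.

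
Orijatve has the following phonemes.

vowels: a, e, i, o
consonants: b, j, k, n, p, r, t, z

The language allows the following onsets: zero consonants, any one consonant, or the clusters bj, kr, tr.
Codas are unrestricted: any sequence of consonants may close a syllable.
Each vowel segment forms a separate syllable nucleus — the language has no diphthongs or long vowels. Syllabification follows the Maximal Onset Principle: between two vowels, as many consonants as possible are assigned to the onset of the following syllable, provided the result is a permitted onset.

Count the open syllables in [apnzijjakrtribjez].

Nuclei (vowels): a, i, a, i, e → 5 syllables.
/a…i/ gap (V1→V2): cluster /pnz/ — the longest permitted-onset suffix is /z/; onset = /z/, preceding coda = /pn/.
/i…a/ gap (V2→V3): /jj/ splits as /j/ + /j/ (/j/ is the longest suffix that is a licit onset).
/a…i/ gap (V3→V4): cluster /krtr/ — the longest permitted-onset suffix is /tr/; onset = /tr/, preceding coda = /kr/.
/i…e/ gap (V4→V5): cluster /bj/ — /bj/ is itself a permitted onset, so the whole cluster goes right; preceding coda = ∅.
Syllabification: apn.zij.jakr.tri.bjez.
Classifying each syllable: /apn/ (closed), /zij/ (closed), /jakr/ (closed), /tri/ (open), /bjez/ (closed).
Open syllables: 1.

1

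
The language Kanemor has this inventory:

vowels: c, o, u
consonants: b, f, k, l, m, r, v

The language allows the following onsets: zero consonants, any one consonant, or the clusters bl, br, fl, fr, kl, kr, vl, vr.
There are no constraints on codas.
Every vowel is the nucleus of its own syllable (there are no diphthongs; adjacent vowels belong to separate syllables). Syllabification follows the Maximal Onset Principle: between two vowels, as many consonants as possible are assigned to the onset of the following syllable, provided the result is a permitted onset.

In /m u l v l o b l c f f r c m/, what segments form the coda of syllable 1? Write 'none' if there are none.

Nuclei (vowels): u, o, c, c → 4 syllables.
V1 /u/ – V2 /o/: /lvl/; trying suffixes from longest down, /vl/ is the first permitted one, so coda /l/ | onset /vl/.
V2 /o/ – V3 /c/: /bl/ — entire cluster is a permitted onset → onset /bl/, coda ∅.
V3 /c/ – V4 /c/: /ffr/ splits as /f/ + /fr/ (/fr/ is the longest suffix that is a licit onset).
Result: mul.vlo.blcf.frcm.
Syllable 1 is /mul/: onset /m/, nucleus /u/, coda /l/.

l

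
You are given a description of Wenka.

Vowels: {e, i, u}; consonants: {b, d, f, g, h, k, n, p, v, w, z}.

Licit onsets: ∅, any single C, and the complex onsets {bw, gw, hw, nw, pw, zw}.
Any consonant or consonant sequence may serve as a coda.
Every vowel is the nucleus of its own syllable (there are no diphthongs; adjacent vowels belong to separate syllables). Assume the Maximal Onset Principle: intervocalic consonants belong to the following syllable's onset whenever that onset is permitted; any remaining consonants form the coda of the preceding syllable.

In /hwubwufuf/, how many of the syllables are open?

2

Nuclei (vowels): u, u, u → 3 syllables.
Between /u/ (V1) and /u/ (V2): cluster /bw/ — /bw/ is itself a permitted onset, so the whole cluster goes right; preceding coda = ∅.
Between /u/ (V2) and /u/ (V3): just /f/ — single C goes to the following onset.
Result: hwu.bwu.fuf.
Classifying each syllable: /hwu/ (open), /bwu/ (open), /fuf/ (closed).
Open syllables: 2.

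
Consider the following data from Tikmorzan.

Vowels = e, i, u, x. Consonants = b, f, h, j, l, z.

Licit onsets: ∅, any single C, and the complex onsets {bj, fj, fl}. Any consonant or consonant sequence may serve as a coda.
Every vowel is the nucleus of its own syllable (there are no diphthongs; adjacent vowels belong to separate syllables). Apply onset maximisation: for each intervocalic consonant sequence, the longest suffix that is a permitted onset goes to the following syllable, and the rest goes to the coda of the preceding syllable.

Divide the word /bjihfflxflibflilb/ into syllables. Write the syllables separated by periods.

The vowels are i, x, i, i — 4 nuclei, so 4 syllables.
Between /i/ (V1) and /x/ (V2): cluster /hffl/ — the longest permitted-onset suffix is /fl/; onset = /fl/, preceding coda = /hf/.
Between /x/ (V2) and /i/ (V3): /fl/ — entire cluster is a permitted onset → onset /fl/, coda ∅.
Between /i/ (V3) and /i/ (V4): /bfl/; trying suffixes from longest down, /fl/ is the first permitted one, so coda /b/ | onset /fl/.

bjihf.flx.flib.flilb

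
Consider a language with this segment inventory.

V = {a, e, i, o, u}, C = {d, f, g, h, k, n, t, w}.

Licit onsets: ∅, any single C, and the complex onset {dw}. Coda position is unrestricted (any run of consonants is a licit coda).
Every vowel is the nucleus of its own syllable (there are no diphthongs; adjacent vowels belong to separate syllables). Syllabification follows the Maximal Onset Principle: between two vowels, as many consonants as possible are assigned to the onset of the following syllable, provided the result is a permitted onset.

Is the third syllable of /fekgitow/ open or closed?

Nuclei (vowels): e, i, o → 3 syllables.
V1 /e/ – V2 /i/: cluster /kg/ — the longest permitted-onset suffix is /g/; onset = /g/, preceding coda = /k/.
V2 /i/ – V3 /o/: /t/ → onset of the next syllable (single consonants are always licit onsets).
So the parse is fek.gi.tow.
Syllable 3 is /tow/ with coda /w/, so it is closed.

closed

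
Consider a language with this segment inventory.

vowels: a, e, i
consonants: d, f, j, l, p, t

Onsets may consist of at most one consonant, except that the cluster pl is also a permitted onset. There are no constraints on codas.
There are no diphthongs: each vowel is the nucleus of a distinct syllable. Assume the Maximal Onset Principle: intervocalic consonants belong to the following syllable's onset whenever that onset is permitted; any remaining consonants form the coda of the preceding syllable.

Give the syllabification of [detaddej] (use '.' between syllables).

de.tad.dej

Vowels present: e, a, e; each is a nucleus, giving 3 syllables.
/e…a/ gap (V1→V2): /t/ is a single consonant, so it becomes the next onset.
/a…e/ gap (V2→V3): /dd/; trying suffixes from longest down, /d/ is the first permitted one, so coda /d/ | onset /d/.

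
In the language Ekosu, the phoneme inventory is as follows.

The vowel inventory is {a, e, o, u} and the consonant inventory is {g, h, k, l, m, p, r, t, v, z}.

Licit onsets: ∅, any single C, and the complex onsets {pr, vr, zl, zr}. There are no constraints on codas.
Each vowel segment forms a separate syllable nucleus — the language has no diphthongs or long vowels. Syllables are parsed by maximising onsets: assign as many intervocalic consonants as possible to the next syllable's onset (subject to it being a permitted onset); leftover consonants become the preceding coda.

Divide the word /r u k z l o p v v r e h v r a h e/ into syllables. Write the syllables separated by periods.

Vowels present: u, o, e, a, e; each is a nucleus, giving 5 syllables.
σ1/σ2 boundary: /kzl/; trying suffixes from longest down, /zl/ is the first permitted one, so coda /k/ | onset /zl/.
σ2/σ3 boundary: cluster /pvvr/ — the longest permitted-onset suffix is /vr/; onset = /vr/, preceding coda = /pv/.
σ3/σ4 boundary: /hvr/ — longest licit onset from the right is /vr/, leaving /h/ as coda.
σ4/σ5 boundary: /h/ → onset of the next syllable (single consonants are always licit onsets).

ruk.zlopv.vreh.vra.he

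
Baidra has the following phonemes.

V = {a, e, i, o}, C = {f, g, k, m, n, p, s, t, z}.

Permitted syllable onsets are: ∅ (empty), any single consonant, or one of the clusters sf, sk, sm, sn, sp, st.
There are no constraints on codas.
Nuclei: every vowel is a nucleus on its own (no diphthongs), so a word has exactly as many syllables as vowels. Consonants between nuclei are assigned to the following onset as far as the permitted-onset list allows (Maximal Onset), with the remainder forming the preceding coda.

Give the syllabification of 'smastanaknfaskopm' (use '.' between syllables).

sma.sta.nakn.fa.skopm

Vowels present: a, a, a, a, o; each is a nucleus, giving 5 syllables.
V1 /a/ – V2 /a/: cluster /st/ — /st/ is itself a permitted onset, so the whole cluster goes right; preceding coda = ∅.
V2 /a/ – V3 /a/: /n/ is a single consonant, so it becomes the next onset.
V3 /a/ – V4 /a/: /knf/ — longest licit onset from the right is /f/, leaving /kn/ as coda.
V4 /a/ – V5 /o/: /sk/ — entire cluster is a permitted onset → onset /sk/, coda ∅.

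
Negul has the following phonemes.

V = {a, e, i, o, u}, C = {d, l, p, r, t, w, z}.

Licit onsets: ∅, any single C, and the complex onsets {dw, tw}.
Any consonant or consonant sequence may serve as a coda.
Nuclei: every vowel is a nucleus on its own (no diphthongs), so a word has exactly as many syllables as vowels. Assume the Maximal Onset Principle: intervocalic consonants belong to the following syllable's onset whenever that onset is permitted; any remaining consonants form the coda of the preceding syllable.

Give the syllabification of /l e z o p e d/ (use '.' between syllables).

le.zo.ped

Nuclei (vowels): e, o, e → 3 syllables.
V1 /e/ – V2 /o/: /z/ → onset of the next syllable (single consonants are always licit onsets).
V2 /o/ – V3 /e/: /p/ is a single consonant, so it becomes the next onset.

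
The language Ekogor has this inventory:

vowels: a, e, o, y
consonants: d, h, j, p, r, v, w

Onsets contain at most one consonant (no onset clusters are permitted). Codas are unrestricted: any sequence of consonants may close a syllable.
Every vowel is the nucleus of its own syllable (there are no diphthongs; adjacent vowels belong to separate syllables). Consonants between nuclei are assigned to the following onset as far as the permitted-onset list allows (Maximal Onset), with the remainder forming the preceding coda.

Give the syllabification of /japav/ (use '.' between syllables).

ja.pav

Nuclei (vowels): a, a → 2 syllables.
V1 /a/ – V2 /a/: /p/ → onset of the next syllable (single consonants are always licit onsets).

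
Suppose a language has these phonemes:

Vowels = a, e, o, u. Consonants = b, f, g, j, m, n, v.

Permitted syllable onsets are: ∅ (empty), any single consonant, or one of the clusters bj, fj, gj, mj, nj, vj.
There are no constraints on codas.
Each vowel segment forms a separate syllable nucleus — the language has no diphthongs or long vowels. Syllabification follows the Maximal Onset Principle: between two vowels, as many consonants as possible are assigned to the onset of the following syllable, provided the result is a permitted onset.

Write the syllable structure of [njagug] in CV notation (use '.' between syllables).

The vowels are a, u — 2 nuclei, so 2 syllables.
σ1/σ2 boundary: /g/ is a single consonant, so it becomes the next onset.
Syllabification: nja.gug.
Mapping each syllable to C/V: /nja/ → CCV, /gug/ → CVC.

CCV.CVC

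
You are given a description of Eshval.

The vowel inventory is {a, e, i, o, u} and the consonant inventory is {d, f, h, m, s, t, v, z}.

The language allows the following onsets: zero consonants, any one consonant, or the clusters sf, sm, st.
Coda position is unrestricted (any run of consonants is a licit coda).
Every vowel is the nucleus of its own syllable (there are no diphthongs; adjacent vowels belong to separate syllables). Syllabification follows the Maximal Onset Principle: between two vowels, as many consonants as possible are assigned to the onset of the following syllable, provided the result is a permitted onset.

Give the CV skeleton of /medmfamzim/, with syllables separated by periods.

CVCC.CVC.CVC

Vowels present: e, a, i; each is a nucleus, giving 3 syllables.
Between /e/ (V1) and /a/ (V2): cluster /dmf/ — the longest permitted-onset suffix is /f/; onset = /f/, preceding coda = /dm/.
Between /a/ (V2) and /i/ (V3): cluster /mz/ — the longest permitted-onset suffix is /z/; onset = /z/, preceding coda = /m/.
Syllabification: medm.fam.zim.
Mapping each syllable to C/V: /medm/ → CVCC, /fam/ → CVC, /zim/ → CVC.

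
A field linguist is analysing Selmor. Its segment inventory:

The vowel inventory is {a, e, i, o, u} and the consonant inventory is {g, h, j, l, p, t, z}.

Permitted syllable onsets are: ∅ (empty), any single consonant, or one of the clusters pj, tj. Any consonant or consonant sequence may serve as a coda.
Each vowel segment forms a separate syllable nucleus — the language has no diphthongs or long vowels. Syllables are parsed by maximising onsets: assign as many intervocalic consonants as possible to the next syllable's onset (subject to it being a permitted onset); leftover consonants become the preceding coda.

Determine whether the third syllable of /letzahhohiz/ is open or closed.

open

Vowels present: e, a, o, i; each is a nucleus, giving 4 syllables.
V1 /e/ – V2 /a/: /tz/; trying suffixes from longest down, /z/ is the first permitted one, so coda /t/ | onset /z/.
V2 /a/ – V3 /o/: /hh/; trying suffixes from longest down, /h/ is the first permitted one, so coda /h/ | onset /h/.
V3 /o/ – V4 /i/: /h/ is a single consonant, so it becomes the next onset.
So the parse is let.zah.ho.hiz.
Syllable 3 is /ho/; it ends in its nucleus with no coda, so it is open.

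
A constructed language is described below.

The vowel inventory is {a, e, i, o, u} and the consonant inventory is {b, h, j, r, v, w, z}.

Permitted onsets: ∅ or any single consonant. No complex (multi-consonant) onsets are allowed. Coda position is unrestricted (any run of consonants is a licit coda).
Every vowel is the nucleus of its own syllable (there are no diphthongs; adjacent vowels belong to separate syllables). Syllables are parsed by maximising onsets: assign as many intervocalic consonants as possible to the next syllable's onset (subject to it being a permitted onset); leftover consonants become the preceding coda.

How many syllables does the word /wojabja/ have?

The vowels are o, a, a — 3 nuclei, so 3 syllables.

3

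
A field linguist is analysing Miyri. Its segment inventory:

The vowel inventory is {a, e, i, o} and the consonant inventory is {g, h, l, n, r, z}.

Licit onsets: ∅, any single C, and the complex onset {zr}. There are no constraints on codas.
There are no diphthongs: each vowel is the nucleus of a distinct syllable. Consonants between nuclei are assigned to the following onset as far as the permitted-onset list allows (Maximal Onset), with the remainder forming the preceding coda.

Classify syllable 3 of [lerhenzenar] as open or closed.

The vowels are e, e, e, a — 4 nuclei, so 4 syllables.
/e…e/ gap (V1→V2): /rh/; trying suffixes from longest down, /h/ is the first permitted one, so coda /r/ | onset /h/.
/e…e/ gap (V2→V3): cluster /nz/ — the longest permitted-onset suffix is /z/; onset = /z/, preceding coda = /n/.
/e…a/ gap (V3→V4): /n/ is a single consonant, so it becomes the next onset.
So the parse is ler.hen.ze.nar.
Syllable 3 is /ze/; it ends in its nucleus with no coda, so it is open.

open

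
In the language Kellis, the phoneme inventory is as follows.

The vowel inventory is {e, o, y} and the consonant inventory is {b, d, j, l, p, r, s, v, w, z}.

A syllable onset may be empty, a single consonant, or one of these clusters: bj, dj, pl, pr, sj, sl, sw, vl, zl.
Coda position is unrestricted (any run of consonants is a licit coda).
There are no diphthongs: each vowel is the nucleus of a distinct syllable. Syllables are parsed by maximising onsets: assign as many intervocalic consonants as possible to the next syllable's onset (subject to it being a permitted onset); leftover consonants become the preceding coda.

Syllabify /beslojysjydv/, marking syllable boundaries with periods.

be.slo.jy.sjydv

The vowels are e, o, y, y — 4 nuclei, so 4 syllables.
Between /e/ (V1) and /o/ (V2): /sl/ — entire cluster is a permitted onset → onset /sl/, coda ∅.
Between /o/ (V2) and /y/ (V3): just /j/ — single C goes to the following onset.
Between /y/ (V3) and /y/ (V4): /sj/ — entire cluster is a permitted onset → onset /sj/, coda ∅.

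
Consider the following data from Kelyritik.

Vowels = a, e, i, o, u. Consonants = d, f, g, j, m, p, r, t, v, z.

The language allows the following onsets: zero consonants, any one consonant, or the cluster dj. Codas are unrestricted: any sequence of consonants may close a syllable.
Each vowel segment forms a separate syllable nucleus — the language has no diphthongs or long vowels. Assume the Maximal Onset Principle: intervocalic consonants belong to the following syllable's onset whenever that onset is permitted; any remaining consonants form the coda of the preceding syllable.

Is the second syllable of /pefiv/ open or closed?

closed

Vowels present: e, i; each is a nucleus, giving 2 syllables.
Between /e/ (V1) and /i/ (V2): /f/ → onset of the next syllable (single consonants are always licit onsets).
Result: pe.fiv.
Syllable 2 is /fiv/ with coda /v/, so it is closed.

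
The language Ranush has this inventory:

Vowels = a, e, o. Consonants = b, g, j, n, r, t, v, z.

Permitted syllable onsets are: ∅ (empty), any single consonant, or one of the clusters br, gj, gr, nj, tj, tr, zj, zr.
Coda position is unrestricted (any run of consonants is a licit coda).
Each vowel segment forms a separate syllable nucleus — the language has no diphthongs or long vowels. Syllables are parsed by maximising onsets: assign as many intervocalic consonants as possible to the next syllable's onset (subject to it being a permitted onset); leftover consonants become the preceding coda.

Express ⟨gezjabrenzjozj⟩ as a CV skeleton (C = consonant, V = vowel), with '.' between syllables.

Nuclei (vowels): e, a, e, o → 4 syllables.
Between /e/ (V1) and /a/ (V2): /zj/ is a licit onset in full, so it all attaches to the next syllable.
Between /a/ (V2) and /e/ (V3): /br/ is a licit onset in full, so it all attaches to the next syllable.
Between /e/ (V3) and /o/ (V4): /nzj/ splits as /n/ + /zj/ (/zj/ is the longest suffix that is a licit onset).
So the parse is ge.zja.bren.zjozj.
Mapping each syllable to C/V: /ge/ → CV, /zja/ → CCV, /bren/ → CCVC, /zjozj/ → CCVCC.

CV.CCV.CCVC.CCVCC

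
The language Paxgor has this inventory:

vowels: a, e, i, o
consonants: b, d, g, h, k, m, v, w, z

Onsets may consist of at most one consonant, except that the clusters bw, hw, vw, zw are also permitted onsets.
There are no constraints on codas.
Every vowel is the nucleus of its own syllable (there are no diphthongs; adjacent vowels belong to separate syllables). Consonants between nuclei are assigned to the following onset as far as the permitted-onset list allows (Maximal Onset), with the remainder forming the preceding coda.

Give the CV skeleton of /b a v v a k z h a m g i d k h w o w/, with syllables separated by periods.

CVC.CVCC.CVC.CVCC.CCVC

Vowels present: a, a, a, i, o; each is a nucleus, giving 5 syllables.
Between /a/ (V1) and /a/ (V2): cluster /vv/ — the longest permitted-onset suffix is /v/; onset = /v/, preceding coda = /v/.
Between /a/ (V2) and /a/ (V3): /kzh/ — longest licit onset from the right is /h/, leaving /kz/ as coda.
Between /a/ (V3) and /i/ (V4): /mg/ splits as /m/ + /g/ (/g/ is the longest suffix that is a licit onset).
Between /i/ (V4) and /o/ (V5): /dkhw/ — longest licit onset from the right is /hw/, leaving /dk/ as coda.
Result: bav.vakz.ham.gidk.hwow.
Mapping each syllable to C/V: /bav/ → CVC, /vakz/ → CVCC, /ham/ → CVC, /gidk/ → CVCC, /hwow/ → CCVC.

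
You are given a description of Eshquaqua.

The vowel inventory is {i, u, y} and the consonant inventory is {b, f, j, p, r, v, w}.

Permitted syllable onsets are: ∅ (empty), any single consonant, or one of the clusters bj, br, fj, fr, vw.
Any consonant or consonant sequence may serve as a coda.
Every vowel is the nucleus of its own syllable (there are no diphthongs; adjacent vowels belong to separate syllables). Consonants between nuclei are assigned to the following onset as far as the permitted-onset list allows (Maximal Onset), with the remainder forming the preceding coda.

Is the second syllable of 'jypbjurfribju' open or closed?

Vowels present: y, u, i, u; each is a nucleus, giving 4 syllables.
Between /y/ (V1) and /u/ (V2): cluster /pbj/ — the longest permitted-onset suffix is /bj/; onset = /bj/, preceding coda = /p/.
Between /u/ (V2) and /i/ (V3): /rfr/; trying suffixes from longest down, /fr/ is the first permitted one, so coda /r/ | onset /fr/.
Between /i/ (V3) and /u/ (V4): /bj/ — entire cluster is a permitted onset → onset /bj/, coda ∅.
Putting it together: jyp.bjur.fri.bju.
Syllable 2 is /bjur/ with coda /r/, so it is closed.

closed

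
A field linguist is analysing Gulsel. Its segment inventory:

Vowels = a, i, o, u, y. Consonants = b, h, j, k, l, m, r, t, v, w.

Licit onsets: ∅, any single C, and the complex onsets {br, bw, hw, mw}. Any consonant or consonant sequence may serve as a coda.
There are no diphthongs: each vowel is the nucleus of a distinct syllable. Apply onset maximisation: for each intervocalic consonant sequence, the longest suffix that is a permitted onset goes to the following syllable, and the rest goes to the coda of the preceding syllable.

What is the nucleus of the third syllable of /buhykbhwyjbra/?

y

The vowels are u, y, y, a — 4 nuclei, so 4 syllables.
The third nucleus (vowel 3 from the left) is /y/.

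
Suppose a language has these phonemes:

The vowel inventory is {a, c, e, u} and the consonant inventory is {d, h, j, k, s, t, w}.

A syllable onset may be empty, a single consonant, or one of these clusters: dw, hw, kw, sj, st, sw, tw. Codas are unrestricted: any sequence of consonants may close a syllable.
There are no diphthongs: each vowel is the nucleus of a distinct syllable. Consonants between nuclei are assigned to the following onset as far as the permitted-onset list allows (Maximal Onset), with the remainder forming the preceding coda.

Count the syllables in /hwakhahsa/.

3

The vowels are a, a, a — 3 nuclei, so 3 syllables.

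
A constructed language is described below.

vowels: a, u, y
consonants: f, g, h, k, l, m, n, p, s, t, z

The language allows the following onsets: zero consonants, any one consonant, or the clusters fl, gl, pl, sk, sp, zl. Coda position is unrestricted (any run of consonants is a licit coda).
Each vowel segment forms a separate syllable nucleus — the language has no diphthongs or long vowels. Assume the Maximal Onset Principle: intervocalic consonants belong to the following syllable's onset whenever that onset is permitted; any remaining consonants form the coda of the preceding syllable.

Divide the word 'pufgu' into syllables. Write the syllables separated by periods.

Nuclei (vowels): u, u → 2 syllables.
V1 /u/ – V2 /u/: /fg/ splits as /f/ + /g/ (/g/ is the longest suffix that is a licit onset).

puf.gu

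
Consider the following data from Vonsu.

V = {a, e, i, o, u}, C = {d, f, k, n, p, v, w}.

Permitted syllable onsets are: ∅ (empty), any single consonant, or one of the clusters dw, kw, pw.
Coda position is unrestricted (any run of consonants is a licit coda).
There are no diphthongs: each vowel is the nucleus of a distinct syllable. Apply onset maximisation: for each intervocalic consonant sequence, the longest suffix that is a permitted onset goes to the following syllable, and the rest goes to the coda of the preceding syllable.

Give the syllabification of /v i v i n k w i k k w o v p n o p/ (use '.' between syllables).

The vowels are i, i, i, o, o — 5 nuclei, so 5 syllables.
/i…i/ gap (V1→V2): just /v/ — single C goes to the following onset.
/i…i/ gap (V2→V3): /nkw/ splits as /n/ + /kw/ (/kw/ is the longest suffix that is a licit onset).
/i…o/ gap (V3→V4): cluster /kkw/ — the longest permitted-onset suffix is /kw/; onset = /kw/, preceding coda = /k/.
/o…o/ gap (V4→V5): cluster /vpn/ — the longest permitted-onset suffix is /n/; onset = /n/, preceding coda = /vp/.

vi.vin.kwik.kwovp.nop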